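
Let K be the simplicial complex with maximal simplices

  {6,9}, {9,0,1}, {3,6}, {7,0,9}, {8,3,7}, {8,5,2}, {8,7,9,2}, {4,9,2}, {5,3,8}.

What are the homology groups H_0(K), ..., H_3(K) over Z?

H_0 ≅ Z,  H_1 ≅ Z,  H_2 = 0,  H_3 = 0.

Order the vertices as 0 < 1 < 2 < 3 < 4 < 5 < 6 < 7 < 8 < 9. Listing each simplex with vertices in this order, K has dimension 3 with simplices:

  0-simplices (10): [0], [1], [2], [3], [4], [5], [6], [7], [8], [9]
  1-simplices (19): [0,1], [0,7], [0,9], [1,9], [2,4], [2,5], [2,7], [2,8], [2,9], [3,5], [3,6], [3,7], [3,8], [4,9], [5,8], [6,9], [7,8], [7,9], [8,9]
  2-simplices (10): [0,1,9], [0,7,9], [2,4,9], [2,5,8], [2,7,8], [2,7,9], [2,8,9], [3,5,8], [3,7,8], [7,8,9]
  3-simplices (1): [2,7,8,9]

so the chain groups are C_0 ≅ Z^10, C_1 ≅ Z^19, C_2 ≅ Z^10, C_3 ≅ Z^1.

Boundary ∂_1: C_1 → C_0 maps an edge to its endpoints' difference, ∂[p,q] = q − p.
As a 10×19 matrix over Z this has rank 9, with invariant factors (1,1,1,1,1,1,1,1,1).

Boundary ∂_2: C_2 → C_1 acts by ∂[p,q,r] = [q,r] − [p,r] + [p,q]. For instance
  ∂[3,7,8] = [7,8] − [3,8] + [3,7],
  ∂[7,8,9] = [8,9] − [7,9] + [7,8].
The resulting 19×10 matrix has rank 9, and its Smith normal form has invariant factors (1,1,1,1,1,1,1,1,1).

The boundary map ∂_3: C_3 → C_2 sends each 3-simplex σ to the alternating sum Σ_i (−1)^i (σ with its i-th vertex removed). For instance
  ∂[2,7,8,9] = [7,8,9] − [2,8,9] + [2,7,9] − [2,7,8].
The 10×1 boundary matrix has rank 1 and Smith normal form diag(1).

Now H_k = ker ∂_k / im ∂_{k+1}, so:

  H_0: rank C_0 − rank ∂_1 = 10 − 9 = 1, and the invariant factors of ∂_1 are all 1, so H_0 = Z.
  H_1: rank ker ∂_1 − rank ∂_2 = (19 − 9) − 9 = 1, and the invariant factors of ∂_2 are all 1, so H_1 = Z.
  H_2: rank ker ∂_2 − rank ∂_3 = (10 − 9) − 1 = 0, and the invariant factors of ∂_3 are all 1, so H_2 = 0.
  H_3: rank ker ∂_3 − rank ∂_4 = (1 − 1) − 0 = 0, and there is no ∂_4, so H_3 = 0.

As a check, the Euler characteristic is 10 − 19 + 10 − 1 = 0, which agrees with 1 − 1 + 0 − 0 = 0.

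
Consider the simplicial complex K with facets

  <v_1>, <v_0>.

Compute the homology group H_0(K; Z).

We work with the vertex ordering v_0 < v_1. The simplices of K, each written with vertices in increasing order, are:

  0-simplices (2): [v_0], [v_1]

so the chain groups are C_0 ≅ Z^2.

Now H_k = ker ∂_k / im ∂_{k+1}, so:

  H_0: rank C_0 − rank ∂_1 = 2 − 0 = 2, and there is no ∂_1, so H_0 = Z^2.

H_0 ≅ Z^2.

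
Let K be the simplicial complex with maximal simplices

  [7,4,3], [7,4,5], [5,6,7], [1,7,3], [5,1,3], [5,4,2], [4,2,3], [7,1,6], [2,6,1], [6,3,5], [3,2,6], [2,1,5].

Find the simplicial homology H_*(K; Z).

Take the total order 1 < 2 < 3 < 4 < 5 < 6 < 7 on the vertex set. Then K (dimension 2) consists of the simplices:

  0-simplices (7): [1], [2], [3], [4], [5], [6], [7]
  1-simplices (18): [1,2], [1,3], [1,5], [1,6], [1,7], [2,3], [2,4], [2,5], [2,6], [3,4], [3,5], [3,6], [3,7], [4,5], [4,7], [5,6], [5,7], [6,7]
  2-simplices (12): [1,2,5], [1,2,6], [1,3,5], [1,3,7], [1,6,7], [2,3,4], [2,3,6], [2,4,5], [3,4,7], [3,5,6], [4,5,7], [5,6,7]

Hence C_0 ≅ Z^7, C_1 ≅ Z^18, C_2 ≅ Z^12.

Boundary ∂_1: C_1 → C_0 maps an edge to its endpoints' difference, ∂[p,q] = q − p.
As a 7×18 matrix over Z this has rank 6, with invariant factors (1,1,1,1,1,1).

The boundary map ∂_2: C_2 → C_1 sends each 2-simplex [p,q,r] to [q,r] − [p,r] + [p,q]. For instance
  ∂[2,3,6] = [3,6] − [2,6] + [2,3],
  ∂[4,5,7] = [5,7] − [4,7] + [4,5].
This gives a 18×12 integer matrix of rank 12; reducing to Smith normal form yields diagonal entries (1,1,1,1,1,1,1,1,1,1,1,2).

Reading off H_k = ker ∂_k / im ∂_{k+1}:

  H_0: rank C_0 − rank ∂_1 = 7 − 6 = 1, and the invariant factors of ∂_1 are all 1, so H_0 = Z.
  H_1: rank ker ∂_1 − rank ∂_2 = (18 − 6) − 12 = 0, and ∂_2 has invariant factor 2 > 1, so H_1 = Z/2.
  H_2: rank ker ∂_2 − rank ∂_3 = (12 − 12) − 0 = 0, and there is no ∂_3, so H_2 = 0.

H_0 ≅ Z,  H_1 ≅ Z/2,  H_2 = 0.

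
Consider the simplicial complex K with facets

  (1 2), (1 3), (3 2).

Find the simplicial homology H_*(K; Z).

Take the total order 1 < 2 < 3 on the vertex set. Then K (dimension 1) consists of the simplices:

  0-simplices (3): [1], [2], [3]
  1-simplices (3): [1,2], [1,3], [2,3]

Hence C_0 ≅ Z^3, C_1 ≅ Z^3.

Boundary ∂_1: C_1 → C_0 sends each edge [p,q] (with p < q) to q − p.
The 3×3 boundary matrix has rank 2 and Smith normal form diag(1,1).

From H_k ≅ ker(∂_k) / im(∂_{k+1}) we obtain:

  H_0: rank C_0 − rank ∂_1 = 3 − 2 = 1, and the invariant factors of ∂_1 are all 1, so H_0 = Z.
  H_1: rank ker ∂_1 − rank ∂_2 = (3 − 2) − 0 = 1, and there is no ∂_2, so H_1 = Z.

As a check, the Euler characteristic is 3 − 3 = 0, which agrees with 1 − 1 = 0.
(K is a triangulation of the circle S^1.)

H_0 = Z,  H_1 = Z.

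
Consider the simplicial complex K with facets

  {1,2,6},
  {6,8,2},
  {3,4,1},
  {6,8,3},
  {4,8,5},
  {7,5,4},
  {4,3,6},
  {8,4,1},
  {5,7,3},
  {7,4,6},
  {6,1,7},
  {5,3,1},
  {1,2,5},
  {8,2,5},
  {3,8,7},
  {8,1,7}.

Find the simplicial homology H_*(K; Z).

H_0 ≅ Z,  H_1 ≅ Z^2,  H_2 ≅ Z.

Take the total order 1 < 2 < 3 < 4 < 5 < 6 < 7 < 8 on the vertex set. Then K (dimension 2) consists of the simplices:

  0-simplices (8): [1], [2], [3], [4], [5], [6], [7], [8]
  1-simplices (24): (24 of them)
  2-simplices (16): [1,2,5], [1,2,6], [1,3,4], [1,3,5], [1,4,8], [1,6,7], [1,7,8], [2,5,8], [2,6,8], [3,4,6], [3,5,7], [3,6,8], [3,7,8], [4,5,7], [4,5,8], [4,6,7]

so the chain groups are C_0 ≅ Z^8, C_1 ≅ Z^24, C_2 ≅ Z^16.

Boundary ∂_1: C_1 → C_0 is given by ∂[p,q] = [q] − [p].
This gives a 8×24 integer matrix of rank 7; reducing to Smith normal form yields diagonal entries (1,1,1,1,1,1,1).

∂_2: C_2 → C_1 acts by ∂[p,q,r] = [q,r] − [p,r] + [p,q]. For instance
  ∂[3,5,7] = [5,7] − [3,7] + [3,5],
  ∂[1,6,7] = [6,7] − [1,7] + [1,6].
The 24×16 boundary matrix has rank 15 and Smith normal form diag(1,1,1,1,1,1,1,1,1,1,1,1,1,1,1).

From H_k ≅ ker(∂_k) / im(∂_{k+1}) we obtain:

  H_0: rank C_0 − rank ∂_1 = 8 − 7 = 1, and the invariant factors of ∂_1 are all 1, so H_0 ≅ Z.
  H_1: rank ker ∂_1 − rank ∂_2 = (24 − 7) − 15 = 2, and the invariant factors of ∂_2 are all 1, so H_1 ≅ Z^2.
  H_2: rank ker ∂_2 − rank ∂_3 = (16 − 15) − 0 = 1, and there is no ∂_3, so H_2 ≅ Z.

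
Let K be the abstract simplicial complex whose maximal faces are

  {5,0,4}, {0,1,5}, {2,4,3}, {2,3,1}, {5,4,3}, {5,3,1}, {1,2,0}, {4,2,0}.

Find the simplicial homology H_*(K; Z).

We work with the vertex ordering 0 < 1 < 2 < 3 < 4 < 5. The simplices of K, each written with vertices in increasing order, are:

  0-simplices (6): [0], [1], [2], [3], [4], [5]
  1-simplices (12): [0,1], [0,2], [0,4], [0,5], [1,2], [1,3], [1,5], [2,3], [2,4], [3,4], [3,5], [4,5]
  2-simplices (8): [0,1,2], [0,1,5], [0,2,4], [0,4,5], [1,2,3], [1,3,5], [2,3,4], [3,4,5]

so the chain groups are C_0 ≅ Z^6, C_1 ≅ Z^12, C_2 ≅ Z^8.

∂_1: C_1 → C_0 is given by ∂[p,q] = [q] − [p]. For instance
  ∂[1,3] = [3] − [1].
As a 6×12 matrix over Z this has rank 5, with invariant factors (1,1,1,1,1).

∂_2: C_2 → C_1 maps a triangle to the signed sum of its edges. For instance
  ∂[1,3,5] = [3,5] − [1,5] + [1,3],
  ∂[0,1,5] = [1,5] − [0,5] + [0,1].
The 12×8 boundary matrix has rank 7 and Smith normal form diag(1,1,1,1,1,1,1).

Reading off H_k = ker ∂_k / im ∂_{k+1}:

  H_0: rank C_0 − rank ∂_1 = 6 − 5 = 1, and the invariant factors of ∂_1 are all 1, so H_0 = Z.
  H_1: rank ker ∂_1 − rank ∂_2 = (12 − 5) − 7 = 0, and the invariant factors of ∂_2 are all 1, so H_1 = 0.
  H_2: rank ker ∂_2 − rank ∂_3 = (8 − 7) − 0 = 1, and there is no ∂_3, so H_2 = Z.

H_0 ≅ Z,  H_1 = 0,  H_2 ≅ Z.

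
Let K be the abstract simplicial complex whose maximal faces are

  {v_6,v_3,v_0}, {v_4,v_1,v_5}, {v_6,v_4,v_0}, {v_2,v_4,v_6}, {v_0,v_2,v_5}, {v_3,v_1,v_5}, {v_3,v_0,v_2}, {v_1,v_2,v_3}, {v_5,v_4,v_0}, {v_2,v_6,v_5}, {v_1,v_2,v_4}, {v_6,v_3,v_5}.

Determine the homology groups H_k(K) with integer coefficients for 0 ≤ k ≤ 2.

K has 7 vertices, 18 edges, 12 triangles.
rank ∂_0 = 0, rank ∂_1 = 6 ⇒ b_0 = 7 − 0 − 6 = 1; all invariant factors of ∂_1 are 1 so no torsion. So H_0 = Z.
rank ∂_1 = 6, rank ∂_2 = 12 ⇒ b_1 = 18 − 6 − 12 = 0; ∂_2 has invariant factor(s) [2] giving torsion. So H_1 = Z/2.
rank ∂_2 = 12, rank ∂_3 = 0 ⇒ b_2 = 12 − 12 − 0 = 0. So H_2 = 0.

H_0 = Z,  H_1 = Z/2,  H_2 = 0.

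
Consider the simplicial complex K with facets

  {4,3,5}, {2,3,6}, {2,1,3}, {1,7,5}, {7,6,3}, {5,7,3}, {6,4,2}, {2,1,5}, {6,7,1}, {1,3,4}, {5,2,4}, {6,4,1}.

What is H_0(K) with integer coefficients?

Fix the vertex order 1 < 2 < 3 < 4 < 5 < 6 < 7 and write every simplex with vertices in increasing order. Then dim K = 2 and the simplices of K are:

  0-simplices (7): [1], [2], [3], [4], [5], [6], [7]
  1-simplices (18): [1,2], [1,3], [1,4], [1,5], [1,6], [1,7], [2,3], [2,4], [2,5], [2,6], [3,4], [3,5], [3,6], [3,7], [4,5], [4,6], [5,7], [6,7]
  2-simplices (12): [1,2,3], [1,2,5], [1,3,4], [1,4,6], [1,5,7], [1,6,7], [2,3,6], [2,4,5], [2,4,6], [3,4,5], [3,5,7], [3,6,7]

giving chain groups C_0 ≅ Z^7, C_1 ≅ Z^18, C_2 ≅ Z^12.

The boundary map ∂_1: C_1 → C_0 maps an edge to its endpoints' difference, ∂[p,q] = q − p. For instance
  ∂[3,5] = [5] − [3].
The 7×18 boundary matrix has rank 6 and Smith normal form diag(1,1,1,1,1,1).

Boundary ∂_2: C_2 → C_1 maps a triangle to the signed sum of its edges. For instance
  ∂[1,4,6] = [4,6] − [1,6] + [1,4],
  ∂[3,6,7] = [6,7] − [3,7] + [3,6].
This gives a 18×12 integer matrix of rank 12; reducing to Smith normal form yields diagonal entries (1,1,1,1,1,1,1,1,1,1,1,2).

Computing H_k = (kernel of ∂_k) / (image of ∂_{k+1}):

  H_0: rank C_0 − rank ∂_1 = 7 − 6 = 1, and the invariant factors of ∂_1 are all 1, so H_0 = Z.

H_0 = Z.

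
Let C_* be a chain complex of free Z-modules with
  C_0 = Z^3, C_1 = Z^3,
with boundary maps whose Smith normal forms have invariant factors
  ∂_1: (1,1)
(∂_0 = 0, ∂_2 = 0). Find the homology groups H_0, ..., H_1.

H_0: b_0 = 3 − 0 − 2 = 1; torsion from ∂_1 factors > 1: none. So H_0 ≅ Z.
H_1: b_1 = 3 − 2 − 0 = 1; torsion from ∂_2 factors > 1: none. So H_1 ≅ Z.

H_0 ≅ Z,  H_1 ≅ Z.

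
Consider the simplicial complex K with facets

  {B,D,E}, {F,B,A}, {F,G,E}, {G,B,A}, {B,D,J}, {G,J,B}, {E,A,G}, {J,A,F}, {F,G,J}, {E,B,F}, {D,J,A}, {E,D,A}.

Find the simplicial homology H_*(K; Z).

H_0 ≅ Z,  H_1 ≅ Z/2,  H_2 = 0.

We work with the vertex ordering A < B < D < E < F < G < J. The simplices of K, each written with vertices in increasing order, are:

  0-simplices (7): A, B, D, E, F, G, J
  1-simplices (18): AB, AD, AE, AF, AG, AJ, BD, BE, BF, BG, BJ, DE, DJ, EF, EG, FG, FJ, GJ
  2-simplices (12): ABF, ABG, ADE, ADJ, AEG, AFJ, BDE, BDJ, BEF, BGJ, EFG, FGJ

giving chain groups C_0 ≅ Z^7, C_1 ≅ Z^18, C_2 ≅ Z^12.

The boundary map ∂_1: C_1 → C_0 maps an edge to its endpoints' difference, ∂[p,q] = q − p.
This gives a 7×18 integer matrix of rank 6; reducing to Smith normal form yields diagonal entries (1,1,1,1,1,1).

The boundary map ∂_2: C_2 → C_1 maps a triangle to the signed sum of its edges. For instance
  ∂BDE = DE − BE + BD,
  ∂ABG = BG − AG + AB.
As a 18×12 matrix over Z this has rank 12, with invariant factors (1,1,1,1,1,1,1,1,1,1,1,2).

From H_k ≅ ker(∂_k) / im(∂_{k+1}) we obtain:

  H_0: rank C_0 − rank ∂_1 = 7 − 6 = 1, and the invariant factors of ∂_1 are all 1, so H_0 ≅ Z.
  H_1: rank ker ∂_1 − rank ∂_2 = (18 − 6) − 12 = 0, and ∂_2 has invariant factor 2 > 1, so H_1 ≅ Z/2.
  H_2: rank ker ∂_2 − rank ∂_3 = (12 − 12) − 0 = 0, and there is no ∂_3, so H_2 ≅ 0.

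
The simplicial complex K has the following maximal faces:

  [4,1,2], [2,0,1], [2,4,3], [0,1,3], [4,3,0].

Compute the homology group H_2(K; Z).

H_2 = 0.

We work with the vertex ordering 0 < 1 < 2 < 3 < 4. The simplices of K, each written with vertices in increasing order, are:

  0-simplices (5): [0], [1], [2], [3], [4]
  1-simplices (10): [0,1], [0,2], [0,3], [0,4], [1,2], [1,3], [1,4], [2,3], [2,4], [3,4]
  2-simplices (5): [0,1,2], [0,1,3], [0,3,4], [1,2,4], [2,3,4]

Hence C_0 ≅ Z^5, C_1 ≅ Z^10, C_2 ≅ Z^5.

The boundary map ∂_1: C_1 → C_0 maps an edge to its endpoints' difference, ∂[p,q] = q − p. For instance
  ∂[1,4] = [4] − [1].
The 5×10 boundary matrix has rank 4 and Smith normal form diag(1,1,1,1).

The boundary map ∂_2: C_2 → C_1 acts by ∂[p,q,r] = [q,r] − [p,r] + [p,q]. For instance
  ∂[2,3,4] = [3,4] − [2,4] + [2,3],
  ∂[0,1,3] = [1,3] − [0,3] + [0,1].
The 10×5 boundary matrix has rank 5 and Smith normal form diag(1,1,1,1,1).

Now H_k = ker ∂_k / im ∂_{k+1}, so:

  H_2: rank ker ∂_2 − rank ∂_3 = (5 − 5) − 0 = 0, and there is no ∂_3, so H_2 ≅ 0.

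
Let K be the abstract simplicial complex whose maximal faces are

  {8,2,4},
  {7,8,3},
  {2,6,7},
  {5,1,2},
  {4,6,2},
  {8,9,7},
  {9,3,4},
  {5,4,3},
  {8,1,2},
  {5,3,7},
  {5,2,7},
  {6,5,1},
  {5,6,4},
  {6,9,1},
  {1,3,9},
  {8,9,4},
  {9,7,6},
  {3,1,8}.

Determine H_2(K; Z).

H_2 ≅ 0.

We work with the vertex ordering 1 < 2 < 3 < 4 < 5 < 6 < 7 < 8 < 9. The simplices of K, each written with vertices in increasing order, are:

  0-simplices (9): [1], [2], [3], [4], [5], [6], [7], [8], [9]
  1-simplices (27): (27 of them)
  2-simplices (18): [1,2,5], [1,2,8], [1,3,8], [1,3,9], [1,5,6], [1,6,9], [2,4,6], [2,4,8], [2,5,7], [2,6,7], [3,4,5], [3,4,9], [3,5,7], [3,7,8], [4,5,6], [4,8,9], [6,7,9], [7,8,9]

giving chain groups C_0 ≅ Z^9, C_1 ≅ Z^27, C_2 ≅ Z^18.

Boundary ∂_1: C_1 → C_0 sends each edge [p,q] (with p < q) to q − p. For instance
  ∂[1,6] = [6] − [1].
The resulting 9×27 matrix has rank 8, and its Smith normal form has invariant factors (1,1,1,1,1,1,1,1).

Boundary ∂_2: C_2 → C_1 maps a triangle to the signed sum of its edges. For instance
  ∂[7,8,9] = [8,9] − [7,9] + [7,8],
  ∂[3,7,8] = [7,8] − [3,8] + [3,7].
The 27×18 boundary matrix has rank 18 and Smith normal form diag(1,1,1,1,1,1,1,1,1,1,1,1,1,1,1,1,1,2).

From H_k ≅ ker(∂_k) / im(∂_{k+1}) we obtain:

  H_2: rank ker ∂_2 − rank ∂_3 = (18 − 18) − 0 = 0, and there is no ∂_3, so H_2 ≅ 0.

(K is a triangulation of the Klein bottle.)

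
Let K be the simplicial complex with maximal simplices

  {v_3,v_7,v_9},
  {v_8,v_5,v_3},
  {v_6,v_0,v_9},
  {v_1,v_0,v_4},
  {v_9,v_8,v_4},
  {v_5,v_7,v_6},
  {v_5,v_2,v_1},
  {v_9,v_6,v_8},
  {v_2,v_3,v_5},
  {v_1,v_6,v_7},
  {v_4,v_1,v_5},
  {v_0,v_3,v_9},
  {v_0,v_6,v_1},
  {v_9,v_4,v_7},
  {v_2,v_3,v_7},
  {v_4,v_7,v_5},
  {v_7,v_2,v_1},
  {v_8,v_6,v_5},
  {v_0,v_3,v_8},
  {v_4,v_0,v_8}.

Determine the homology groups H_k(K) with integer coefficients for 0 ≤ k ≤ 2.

Take the total order v_0 < v_1 < v_2 < v_3 < v_4 < v_5 < v_6 < v_7 < v_8 < v_9 on the vertex set. Then K (dimension 2) consists of the simplices:

  0-simplices (10): [v_0], [v_1], [v_2], [v_3], [v_4], [v_5], [v_6], [v_7], [v_8], [v_9]
  1-simplices (30): (30 of them)
  2-simplices (20): (20 of them)

giving chain groups C_0 ≅ Z^10, C_1 ≅ Z^30, C_2 ≅ Z^20.

∂_1: C_1 → C_0 maps an edge to its endpoints' difference, ∂[p,q] = q − p. For instance
  ∂[v_0,v_9] = [v_9] − [v_0].
This gives a 10×30 integer matrix of rank 9; reducing to Smith normal form yields diagonal entries (1,1,1,1,1,1,1,1,1).

The boundary map ∂_2: C_2 → C_1 sends each 2-simplex [p,q,r] to [q,r] − [p,r] + [p,q]. For instance
  ∂[v_0,v_3,v_9] = [v_3,v_9] − [v_0,v_9] + [v_0,v_3],
  ∂[v_2,v_3,v_7] = [v_3,v_7] − [v_2,v_7] + [v_2,v_3].
As a 30×20 matrix over Z this has rank 20, with invariant factors (1,1,1,1,1,1,1,1,1,1,1,1,1,1,1,1,1,1,1,2).

Now H_k = ker ∂_k / im ∂_{k+1}, so:

  H_0: rank C_0 − rank ∂_1 = 10 − 9 = 1, and the invariant factors of ∂_1 are all 1, so H_0 ≅ Z.
  H_1: rank ker ∂_1 − rank ∂_2 = (30 − 9) − 20 = 1, and ∂_2 has invariant factor 2 > 1, so H_1 ≅ Z ⊕ Z/2Z.
  H_2: rank ker ∂_2 − rank ∂_3 = (20 − 20) − 0 = 0, and there is no ∂_3, so H_2 ≅ 0.

As a check, the Euler characteristic is 10 − 30 + 20 = 0, which agrees with 1 − 1 + 0 = 0.

H_0 ≅ Z,  H_1 ≅ Z ⊕ Z/2Z,  H_2 = 0.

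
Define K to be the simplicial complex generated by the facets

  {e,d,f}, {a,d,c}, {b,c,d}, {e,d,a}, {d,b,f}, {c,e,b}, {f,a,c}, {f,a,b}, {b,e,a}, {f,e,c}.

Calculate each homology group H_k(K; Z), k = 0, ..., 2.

H_0 = Z,  H_1 = Z/2,  H_2 = 0.

Order the vertices as a < b < c < d < e < f. Listing each simplex with vertices in this order, K has dimension 2 with simplices:

  0-simplices (6): a, b, c, d, e, f
  1-simplices (15): ab, ac, ad, ae, af, bc, bd, be, bf, cd, ce, cf, de, df, ef
  2-simplices (10): abe, abf, acd, acf, ade, bcd, bce, bdf, cef, def

giving chain groups C_0 ≅ Z^6, C_1 ≅ Z^15, C_2 ≅ Z^10.

The boundary map ∂_1: C_1 → C_0 is given by ∂[p,q] = [q] − [p]. For instance
  ∂cd = d − c.
The resulting 6×15 matrix has rank 5, and its Smith normal form has invariant factors (1,1,1,1,1).

Boundary ∂_2: C_2 → C_1 maps a triangle to the signed sum of its edges. For instance
  ∂bcd = cd − bd + bc,
  ∂ade = de − ae + ad.
This gives a 15×10 integer matrix of rank 10; reducing to Smith normal form yields diagonal entries (1,1,1,1,1,1,1,1,1,2).

From H_k ≅ ker(∂_k) / im(∂_{k+1}) we obtain:

  H_0: rank C_0 − rank ∂_1 = 6 − 5 = 1, and the invariant factors of ∂_1 are all 1, so H_0 = Z.
  H_1: rank ker ∂_1 − rank ∂_2 = (15 − 5) − 10 = 0, and ∂_2 has invariant factor 2 > 1, so H_1 = Z/2.
  H_2: rank ker ∂_2 − rank ∂_3 = (10 − 10) − 0 = 0, and there is no ∂_3, so H_2 = 0.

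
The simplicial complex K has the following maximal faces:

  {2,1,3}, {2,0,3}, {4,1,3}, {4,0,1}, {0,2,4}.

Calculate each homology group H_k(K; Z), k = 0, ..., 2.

H_0 = Z,  H_1 = Z,  H_2 = 0.

We work with the vertex ordering 0 < 1 < 2 < 3 < 4. The simplices of K, each written with vertices in increasing order, are:

  0-simplices (5): [0], [1], [2], [3], [4]
  1-simplices (10): [0,1], [0,2], [0,3], [0,4], [1,2], [1,3], [1,4], [2,3], [2,4], [3,4]
  2-simplices (5): [0,1,4], [0,2,3], [0,2,4], [1,2,3], [1,3,4]

giving chain groups C_0 ≅ Z^5, C_1 ≅ Z^10, C_2 ≅ Z^5.

∂_1: C_1 → C_0 maps an edge to its endpoints' difference, ∂[p,q] = q − p.
The 5×10 boundary matrix has rank 4 and Smith normal form diag(1,1,1,1).

The boundary map ∂_2: C_2 → C_1 sends each 2-simplex [p,q,r] to [q,r] − [p,r] + [p,q]. For instance
  ∂[0,1,4] = [1,4] − [0,4] + [0,1],
  ∂[0,2,3] = [2,3] − [0,3] + [0,2].
The 10×5 boundary matrix has rank 5 and Smith normal form diag(1,1,1,1,1).

Reading off H_k = ker ∂_k / im ∂_{k+1}:

  H_0: rank C_0 − rank ∂_1 = 5 − 4 = 1, and the invariant factors of ∂_1 are all 1, so H_0 ≅ Z.
  H_1: rank ker ∂_1 − rank ∂_2 = (10 − 4) − 5 = 1, and the invariant factors of ∂_2 are all 1, so H_1 ≅ Z.
  H_2: rank ker ∂_2 − rank ∂_3 = (5 − 5) − 0 = 0, and there is no ∂_3, so H_2 ≅ 0.

As a check, the Euler characteristic is 5 − 10 + 5 = 0, which agrees with 1 − 1 + 0 = 0.
(K is a triangulation of the Möbius band.)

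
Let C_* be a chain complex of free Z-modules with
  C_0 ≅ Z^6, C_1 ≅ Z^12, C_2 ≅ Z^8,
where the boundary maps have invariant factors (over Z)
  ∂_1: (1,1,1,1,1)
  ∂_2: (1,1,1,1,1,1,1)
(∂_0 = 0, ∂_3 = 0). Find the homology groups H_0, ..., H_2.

H_0: b_0 = 6 − 0 − 5 = 1; torsion from ∂_1 factors > 1: none. So H_0 ≅ Z.
H_1: b_1 = 12 − 5 − 7 = 0; torsion from ∂_2 factors > 1: none. So H_1 ≅ 0.
H_2: b_2 = 8 − 7 − 0 = 1; torsion from ∂_3 factors > 1: none. So H_2 ≅ Z.

H_0 ≅ Z,  H_1 = 0,  H_2 ≅ Z.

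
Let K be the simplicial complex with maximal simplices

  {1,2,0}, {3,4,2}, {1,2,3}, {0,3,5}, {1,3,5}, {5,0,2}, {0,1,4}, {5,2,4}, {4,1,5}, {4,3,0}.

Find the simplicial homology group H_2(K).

Take the total order 0 < 1 < 2 < 3 < 4 < 5 on the vertex set. Then K (dimension 2) consists of the simplices:

  0-simplices (6): [0], [1], [2], [3], [4], [5]
  1-simplices (15): [0,1], [0,2], [0,3], [0,4], [0,5], [1,2], [1,3], [1,4], [1,5], [2,3], [2,4], [2,5], [3,4], [3,5], [4,5]
  2-simplices (10): [0,1,2], [0,1,4], [0,2,5], [0,3,4], [0,3,5], [1,2,3], [1,3,5], [1,4,5], [2,3,4], [2,4,5]

giving chain groups C_0 ≅ Z^6, C_1 ≅ Z^15, C_2 ≅ Z^10.

∂_1: C_1 → C_0 is given by ∂[p,q] = [q] − [p].
As a 6×15 matrix over Z this has rank 5, with invariant factors (1,1,1,1,1).

Boundary ∂_2: C_2 → C_1 acts by ∂[p,q,r] = [q,r] − [p,r] + [p,q]. For instance
  ∂[0,2,5] = [2,5] − [0,5] + [0,2],
  ∂[0,3,5] = [3,5] − [0,5] + [0,3].
As a 15×10 matrix over Z this has rank 10, with invariant factors (1,1,1,1,1,1,1,1,1,2).

From H_k ≅ ker(∂_k) / im(∂_{k+1}) we obtain:

  H_2: rank ker ∂_2 − rank ∂_3 = (10 − 10) − 0 = 0, and there is no ∂_3, so H_2 ≅ 0.

H_2 ≅ 0.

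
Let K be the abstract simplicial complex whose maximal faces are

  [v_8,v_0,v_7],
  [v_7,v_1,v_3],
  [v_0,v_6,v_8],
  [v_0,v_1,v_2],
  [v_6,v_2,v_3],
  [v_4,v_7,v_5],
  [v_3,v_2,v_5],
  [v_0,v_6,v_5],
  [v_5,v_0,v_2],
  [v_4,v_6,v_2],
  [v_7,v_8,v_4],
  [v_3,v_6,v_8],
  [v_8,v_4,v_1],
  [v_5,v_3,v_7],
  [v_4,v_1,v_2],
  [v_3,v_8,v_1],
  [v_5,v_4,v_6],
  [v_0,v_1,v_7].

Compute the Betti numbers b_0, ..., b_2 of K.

b_0 = 1, b_1 = 1, b_2 = 0.

Order the vertices as v_0 < v_1 < v_2 < v_3 < v_4 < v_5 < v_6 < v_7 < v_8. Listing each simplex with vertices in this order, K has dimension 2 with simplices:

  0-simplices (9): [v_0], [v_1], [v_2], [v_3], [v_4], [v_5], [v_6], [v_7], [v_8]
  1-simplices (27): (27 of them)
  2-simplices (18): (18 of them)

giving chain groups C_0 ≅ Z^9, C_1 ≅ Z^27, C_2 ≅ Z^18.

The boundary map ∂_1: C_1 → C_0 sends each edge [p,q] (with p < q) to q − p.
The 9×27 boundary matrix has rank 8 and Smith normal form diag(1,1,1,1,1,1,1,1).

Boundary ∂_2: C_2 → C_1 sends each 2-simplex [p,q,r] to [q,r] − [p,r] + [p,q]. For instance
  ∂[v_2,v_4,v_6] = [v_4,v_6] − [v_2,v_6] + [v_2,v_4],
  ∂[v_0,v_5,v_6] = [v_5,v_6] − [v_0,v_6] + [v_0,v_5].
This gives a 27×18 integer matrix of rank 18; reducing to Smith normal form yields diagonal entries (1,1,1,1,1,1,1,1,1,1,1,1,1,1,1,1,1,2).

From H_k ≅ ker(∂_k) / im(∂_{k+1}) we obtain:

  H_0: rank C_0 − rank ∂_1 = 9 − 8 = 1, and the invariant factors of ∂_1 are all 1, so H_0 = Z.
  H_1: rank ker ∂_1 − rank ∂_2 = (27 − 8) − 18 = 1, and ∂_2 has invariant factor 2 > 1, so H_1 = Z ⊕ Z/2.
  H_2: rank ker ∂_2 − rank ∂_3 = (18 − 18) − 0 = 0, and there is no ∂_3, so H_2 = 0.

As a check, the Euler characteristic is 9 − 27 + 18 = 0, which agrees with 1 − 1 + 0 = 0.
(K is a triangulation of the Klein bottle.)

Hence the Betti numbers are b_0 = 1, b_1 = 1, b_2 = 0.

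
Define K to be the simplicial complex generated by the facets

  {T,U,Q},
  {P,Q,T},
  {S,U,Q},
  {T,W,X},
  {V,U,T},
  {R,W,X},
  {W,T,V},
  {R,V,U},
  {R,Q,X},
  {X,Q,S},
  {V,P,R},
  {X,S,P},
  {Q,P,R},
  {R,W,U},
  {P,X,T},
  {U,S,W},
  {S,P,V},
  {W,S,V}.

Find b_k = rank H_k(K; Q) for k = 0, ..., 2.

Take the total order P < Q < R < S < T < U < V < W < X on the vertex set. Then K (dimension 2) consists of the simplices:

  0-simplices (9): P, Q, R, S, T, U, V, W, X
  1-simplices (27): PQ, PR, PS, PT, PV, PX, QR, QS, QT, QU, QX, RU, RV, RW, RX, SU, SV, SW, SX, TU, TV, TW, TX, UV, UW, VW, WX
  2-simplices (18): PQR, PQT, PRV, PSV, PSX, PTX, QRX, QSU, QSX, QTU, RUV, RUW, RWX, SUW, SVW, TUV, TVW, TWX

giving chain groups C_0 ≅ Z^9, C_1 ≅ Z^27, C_2 ≅ Z^18.

Boundary ∂_1: C_1 → C_0 is given by ∂[p,q] = [q] − [p]. For instance
  ∂RX = X − R.
The resulting 9×27 matrix has rank 8, and its Smith normal form has invariant factors (1,1,1,1,1,1,1,1).

Boundary ∂_2: C_2 → C_1 sends each 2-simplex [p,q,r] to [q,r] − [p,r] + [p,q]. For instance
  ∂QTU = TU − QU + QT,
  ∂PRV = RV − PV + PR.
This gives a 27×18 integer matrix of rank 18; reducing to Smith normal form yields diagonal entries (1,1,1,1,1,1,1,1,1,1,1,1,1,1,1,1,1,2).

Reading off H_k = ker ∂_k / im ∂_{k+1}:

  H_0: rank C_0 − rank ∂_1 = 9 − 8 = 1, and the invariant factors of ∂_1 are all 1, so H_0 ≅ Z.
  H_1: rank ker ∂_1 − rank ∂_2 = (27 − 8) − 18 = 1, and ∂_2 has invariant factor 2 > 1, so H_1 ≅ Z ⊕ Z/2.
  H_2: rank ker ∂_2 − rank ∂_3 = (18 − 18) − 0 = 0, and there is no ∂_3, so H_2 ≅ 0.

As a check, the Euler characteristic is 9 − 27 + 18 = 0, which agrees with 1 − 1 + 0 = 0.

Hence the Betti numbers are b_0 = 1, b_1 = 1, b_2 = 0.

b_0 = 1, b_1 = 1, b_2 = 0.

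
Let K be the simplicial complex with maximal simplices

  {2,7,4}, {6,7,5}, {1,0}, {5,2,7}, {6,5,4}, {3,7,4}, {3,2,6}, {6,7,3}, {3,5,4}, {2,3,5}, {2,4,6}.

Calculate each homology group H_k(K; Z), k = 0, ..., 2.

H_0 = Z^2,  H_1 = Z/2,  H_2 = 0.

K has 8 vertices, 16 edges, 10 triangles.
rank ∂_0 = 0, rank ∂_1 = 6 ⇒ b_0 = 8 − 0 − 6 = 2; all invariant factors of ∂_1 are 1 so no torsion. So H_0 ≅ Z^2.
rank ∂_1 = 6, rank ∂_2 = 10 ⇒ b_1 = 16 − 6 − 10 = 0; ∂_2 has invariant factor(s) [2] giving torsion. So H_1 ≅ Z/2.
rank ∂_2 = 10, rank ∂_3 = 0 ⇒ b_2 = 10 − 10 − 0 = 0. So H_2 ≅ 0.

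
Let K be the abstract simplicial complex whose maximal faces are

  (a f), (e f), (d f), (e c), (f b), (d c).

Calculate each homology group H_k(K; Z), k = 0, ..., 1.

H_0 = Z,  H_1 = Z.

Take the total order a < b < c < d < e < f on the vertex set. Then K (dimension 1) consists of the simplices:

  0-simplices (6): a, b, c, d, e, f
  1-simplices (6): af, bf, cd, ce, df, ef

giving chain groups C_0 ≅ Z^6, C_1 ≅ Z^6.

∂_1: C_1 → C_0 sends each edge [p,q] (with p < q) to q − p.
The 6×6 boundary matrix has rank 5 and Smith normal form diag(1,1,1,1,1).

Computing H_k = (kernel of ∂_k) / (image of ∂_{k+1}):

  H_0: rank C_0 − rank ∂_1 = 6 − 5 = 1, and the invariant factors of ∂_1 are all 1, so H_0 ≅ Z.
  H_1: rank ker ∂_1 − rank ∂_2 = (6 − 5) − 0 = 1, and there is no ∂_2, so H_1 ≅ Z.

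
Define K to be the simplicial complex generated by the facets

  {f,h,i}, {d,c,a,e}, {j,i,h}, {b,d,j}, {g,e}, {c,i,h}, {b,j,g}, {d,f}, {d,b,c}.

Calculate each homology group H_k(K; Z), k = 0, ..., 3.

H_0 ≅ Z,  H_1 ≅ Z^3,  H_2 = 0,  H_3 = 0.

Order the vertices as a < b < c < d < e < f < g < h < i < j. Listing each simplex with vertices in this order, K has dimension 3 with simplices:

  0-simplices (10): a, b, c, d, e, f, g, h, i, j
  1-simplices (21): ac, ad, ae, bc, bd, bg, bj, cd, ce, ch, ci, de, df, dj, eg, fh, fi, gj, hi, hj, ij
  2-simplices (10): acd, ace, ade, bcd, bdj, bgj, cde, chi, fhi, hij
  3-simplices (1): acde

giving chain groups C_0 ≅ Z^10, C_1 ≅ Z^21, C_2 ≅ Z^10, C_3 ≅ Z^1.

The boundary map ∂_1: C_1 → C_0 sends each edge [p,q] (with p < q) to q − p. For instance
  ∂ad = d − a.
As a 10×21 matrix over Z this has rank 9, with invariant factors (1,1,1,1,1,1,1,1,1).

Boundary ∂_2: C_2 → C_1 maps a triangle to the signed sum of its edges. For instance
  ∂ade = de − ae + ad,
  ∂ace = ce − ae + ac.
The resulting 21×10 matrix has rank 9, and its Smith normal form has invariant factors (1,1,1,1,1,1,1,1,1).

The boundary map ∂_3: C_3 → C_2 sends each 3-simplex σ to the alternating sum Σ_i (−1)^i (σ with its i-th vertex removed). For instance
  ∂acde = cde − ade + ace − acd.
As a 10×1 matrix over Z this has rank 1, with invariant factors (1).

Now H_k = ker ∂_k / im ∂_{k+1}, so:

  H_0: rank C_0 − rank ∂_1 = 10 − 9 = 1, and the invariant factors of ∂_1 are all 1, so H_0 = Z.
  H_1: rank ker ∂_1 − rank ∂_2 = (21 − 9) − 9 = 3, and the invariant factors of ∂_2 are all 1, so H_1 = Z^3.
  H_2: rank ker ∂_2 − rank ∂_3 = (10 − 9) − 1 = 0, and the invariant factors of ∂_3 are all 1, so H_2 = 0.
  H_3: rank ker ∂_3 − rank ∂_4 = (1 − 1) − 0 = 0, and there is no ∂_4, so H_3 = 0.

As a check, the Euler characteristic is 10 − 21 + 10 − 1 = -2, which agrees with 1 − 3 + 0 − 0 = -2.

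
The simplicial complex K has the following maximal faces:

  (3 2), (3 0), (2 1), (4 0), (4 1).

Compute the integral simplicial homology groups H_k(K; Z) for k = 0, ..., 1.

K has 5 vertices, 5 edges.
rank ∂_0 = 0, rank ∂_1 = 4 ⇒ b_0 = 5 − 0 − 4 = 1; all invariant factors of ∂_1 are 1 so no torsion. So H_0 ≅ Z.
rank ∂_1 = 4, rank ∂_2 = 0 ⇒ b_1 = 5 − 4 − 0 = 1. So H_1 ≅ Z.

H_0 = Z,  H_1 = Z.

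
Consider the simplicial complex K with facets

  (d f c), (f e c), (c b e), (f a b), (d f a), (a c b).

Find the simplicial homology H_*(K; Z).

Order the vertices as a < b < c < d < e < f. Listing each simplex with vertices in this order, K has dimension 2 with simplices:

  0-simplices (6): a, b, c, d, e, f
  1-simplices (12): ab, ac, ad, af, bc, be, bf, cd, ce, cf, df, ef
  2-simplices (6): abc, abf, adf, bce, cdf, cef

giving chain groups C_0 ≅ Z^6, C_1 ≅ Z^12, C_2 ≅ Z^6.

∂_1: C_1 → C_0 sends each edge [p,q] (with p < q) to q − p. For instance
  ∂df = f − d.
The 6×12 boundary matrix has rank 5 and Smith normal form diag(1,1,1,1,1).

∂_2: C_2 → C_1 sends each 2-simplex [p,q,r] to [q,r] − [p,r] + [p,q]. For instance
  ∂abf = bf − af + ab,
  ∂cef = ef − cf + ce.
As a 12×6 matrix over Z this has rank 6, with invariant factors (1,1,1,1,1,1).

Now H_k = ker ∂_k / im ∂_{k+1}, so:

  H_0: rank C_0 − rank ∂_1 = 6 − 5 = 1, and the invariant factors of ∂_1 are all 1, so H_0 ≅ Z.
  H_1: rank ker ∂_1 − rank ∂_2 = (12 − 5) − 6 = 1, and the invariant factors of ∂_2 are all 1, so H_1 ≅ Z.
  H_2: rank ker ∂_2 − rank ∂_3 = (6 − 6) − 0 = 0, and there is no ∂_3, so H_2 ≅ 0.

H_0 = Z,  H_1 = Z,  H_2 = 0.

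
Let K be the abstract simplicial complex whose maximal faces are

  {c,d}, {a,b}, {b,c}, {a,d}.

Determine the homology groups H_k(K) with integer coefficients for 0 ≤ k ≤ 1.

H_0 ≅ Z,  H_1 ≅ Z.

Fix the vertex order a < b < c < d and write every simplex with vertices in increasing order. Then dim K = 1 and the simplices of K are:

  0-simplices (4): a, b, c, d
  1-simplices (4): ab, ad, bc, cd

so the chain groups are C_0 ≅ Z^4, C_1 ≅ Z^4.

Boundary ∂_1: C_1 → C_0 maps an edge to its endpoints' difference, ∂[p,q] = q − p.
As a 4×4 matrix over Z this has rank 3, with invariant factors (1,1,1).

Now H_k = ker ∂_k / im ∂_{k+1}, so:

  H_0: rank C_0 − rank ∂_1 = 4 − 3 = 1, and the invariant factors of ∂_1 are all 1, so H_0 = Z.
  H_1: rank ker ∂_1 − rank ∂_2 = (4 − 3) − 0 = 1, and there is no ∂_2, so H_1 = Z.

(K is a triangulation of the circle S^1.)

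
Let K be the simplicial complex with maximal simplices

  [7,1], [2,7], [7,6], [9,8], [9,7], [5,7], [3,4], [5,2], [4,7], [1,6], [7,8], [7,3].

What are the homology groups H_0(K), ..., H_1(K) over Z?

Order the vertices as 1 < 2 < 3 < 4 < 5 < 6 < 7 < 8 < 9. Listing each simplex with vertices in this order, K has dimension 1 with simplices:

  0-simplices (9): [1], [2], [3], [4], [5], [6], [7], [8], [9]
  1-simplices (12): [1,6], [1,7], [2,5], [2,7], [3,4], [3,7], [4,7], [5,7], [6,7], [7,8], [7,9], [8,9]

so the chain groups are C_0 ≅ Z^9, C_1 ≅ Z^12.

Boundary ∂_1: C_1 → C_0 sends each edge [p,q] (with p < q) to q − p. For instance
  ∂[2,5] = [5] − [2].
The 9×12 boundary matrix has rank 8 and Smith normal form diag(1,1,1,1,1,1,1,1).

Computing H_k = (kernel of ∂_k) / (image of ∂_{k+1}):

  H_0: rank C_0 − rank ∂_1 = 9 − 8 = 1, and the invariant factors of ∂_1 are all 1, so H_0 = Z.
  H_1: rank ker ∂_1 − rank ∂_2 = (12 − 8) − 0 = 4, and there is no ∂_2, so H_1 = Z^4.

As a check, the Euler characteristic is 9 − 12 = -3, which agrees with 1 − 4 = -3.
(K is a triangulation of a wedge of 4 circles.)

H_0 ≅ Z,  H_1 ≅ Z^4.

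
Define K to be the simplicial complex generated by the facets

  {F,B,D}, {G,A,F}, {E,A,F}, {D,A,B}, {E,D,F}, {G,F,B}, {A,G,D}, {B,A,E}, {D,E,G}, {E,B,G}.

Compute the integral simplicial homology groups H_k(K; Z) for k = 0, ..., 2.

H_0 ≅ Z,  H_1 ≅ Z/2,  H_2 = 0.

Take the total order A < B < D < E < F < G on the vertex set. Then K (dimension 2) consists of the simplices:

  0-simplices (6): A, B, D, E, F, G
  1-simplices (15): AB, AD, AE, AF, AG, BD, BE, BF, BG, DE, DF, DG, EF, EG, FG
  2-simplices (10): ABD, ABE, ADG, AEF, AFG, BDF, BEG, BFG, DEF, DEG

giving chain groups C_0 ≅ Z^6, C_1 ≅ Z^15, C_2 ≅ Z^10.

The boundary map ∂_1: C_1 → C_0 sends each edge [p,q] (with p < q) to q − p. For instance
  ∂DG = G − D.
The 6×15 boundary matrix has rank 5 and Smith normal form diag(1,1,1,1,1).

∂_2: C_2 → C_1 acts by ∂[p,q,r] = [q,r] − [p,r] + [p,q]. For instance
  ∂AFG = FG − AG + AF,
  ∂ABD = BD − AD + AB.
This gives a 15×10 integer matrix of rank 10; reducing to Smith normal form yields diagonal entries (1,1,1,1,1,1,1,1,1,2).

Computing H_k = (kernel of ∂_k) / (image of ∂_{k+1}):

  H_0: rank C_0 − rank ∂_1 = 6 − 5 = 1, and the invariant factors of ∂_1 are all 1, so H_0 = Z.
  H_1: rank ker ∂_1 − rank ∂_2 = (15 − 5) − 10 = 0, and ∂_2 has invariant factor 2 > 1, so H_1 = Z/2.
  H_2: rank ker ∂_2 − rank ∂_3 = (10 − 10) − 0 = 0, and there is no ∂_3, so H_2 = 0.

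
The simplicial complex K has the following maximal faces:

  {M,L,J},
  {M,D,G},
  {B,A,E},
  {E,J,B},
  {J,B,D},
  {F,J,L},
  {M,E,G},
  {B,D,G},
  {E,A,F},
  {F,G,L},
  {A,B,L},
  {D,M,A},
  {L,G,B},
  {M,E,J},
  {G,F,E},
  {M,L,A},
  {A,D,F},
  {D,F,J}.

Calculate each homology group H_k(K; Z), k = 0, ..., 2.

H_0 ≅ Z,  H_1 ≅ Z^2,  H_2 ≅ Z.

Take the total order A < B < D < E < F < G < J < L < M on the vertex set. Then K (dimension 2) consists of the simplices:

  0-simplices (9): A, B, D, E, F, G, J, L, M
  1-simplices (27): AB, AD, AE, AF, AL, AM, BD, BE, BG, BJ, BL, DF, DG, DJ, DM, EF, EG, EJ, EM, FG, FJ, FL, GL, GM, JL, JM, LM
  2-simplices (18): ABE, ABL, ADF, ADM, AEF, ALM, BDG, BDJ, BEJ, BGL, DFJ, DGM, EFG, EGM, EJM, FGL, FJL, JLM

so the chain groups are C_0 ≅ Z^9, C_1 ≅ Z^27, C_2 ≅ Z^18.

The boundary map ∂_1: C_1 → C_0 is given by ∂[p,q] = [q] − [p].
The 9×27 boundary matrix has rank 8 and Smith normal form diag(1,1,1,1,1,1,1,1).

Boundary ∂_2: C_2 → C_1 maps a triangle to the signed sum of its edges. For instance
  ∂BEJ = EJ − BJ + BE,
  ∂AEF = EF − AF + AE.
The resulting 27×18 matrix has rank 17, and its Smith normal form has invariant factors (1,1,1,1,1,1,1,1,1,1,1,1,1,1,1,1,1).

Computing H_k = (kernel of ∂_k) / (image of ∂_{k+1}):

  H_0: rank C_0 − rank ∂_1 = 9 − 8 = 1, and the invariant factors of ∂_1 are all 1, so H_0 ≅ Z.
  H_1: rank ker ∂_1 − rank ∂_2 = (27 − 8) − 17 = 2, and the invariant factors of ∂_2 are all 1, so H_1 ≅ Z^2.
  H_2: rank ker ∂_2 − rank ∂_3 = (18 − 17) − 0 = 1, and there is no ∂_3, so H_2 ≅ Z.

As a check, the Euler characteristic is 9 − 27 + 18 = 0, which agrees with 1 − 2 + 1 = 0.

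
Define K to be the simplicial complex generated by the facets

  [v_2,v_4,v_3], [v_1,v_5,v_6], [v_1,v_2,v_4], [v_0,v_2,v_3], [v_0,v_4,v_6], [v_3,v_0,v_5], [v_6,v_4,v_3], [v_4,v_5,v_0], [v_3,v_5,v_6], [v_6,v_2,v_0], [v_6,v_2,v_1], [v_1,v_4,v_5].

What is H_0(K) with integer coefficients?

Order the vertices as v_0 < v_1 < v_2 < v_3 < v_4 < v_5 < v_6. Listing each simplex with vertices in this order, K has dimension 2 with simplices:

  0-simplices (7): [v_0], [v_1], [v_2], [v_3], [v_4], [v_5], [v_6]
  1-simplices (18): (18 of them)
  2-simplices (12): (12 of them)

Hence C_0 ≅ Z^7, C_1 ≅ Z^18, C_2 ≅ Z^12.

∂_1: C_1 → C_0 sends each edge [p,q] (with p < q) to q − p. For instance
  ∂[v_1,v_6] = [v_6] − [v_1].
The resulting 7×18 matrix has rank 6, and its Smith normal form has invariant factors (1,1,1,1,1,1).

The boundary map ∂_2: C_2 → C_1 sends each 2-simplex [p,q,r] to [q,r] − [p,r] + [p,q]. For instance
  ∂[v_0,v_3,v_5] = [v_3,v_5] − [v_0,v_5] + [v_0,v_3],
  ∂[v_1,v_5,v_6] = [v_5,v_6] − [v_1,v_6] + [v_1,v_5].
As a 18×12 matrix over Z this has rank 12, with invariant factors (1,1,1,1,1,1,1,1,1,1,1,2).

Reading off H_k = ker ∂_k / im ∂_{k+1}:

  H_0: rank C_0 − rank ∂_1 = 7 − 6 = 1, and the invariant factors of ∂_1 are all 1, so H_0 ≅ Z.

(K is a triangulation of the real projective plane RP^2.)

H_0 ≅ Z.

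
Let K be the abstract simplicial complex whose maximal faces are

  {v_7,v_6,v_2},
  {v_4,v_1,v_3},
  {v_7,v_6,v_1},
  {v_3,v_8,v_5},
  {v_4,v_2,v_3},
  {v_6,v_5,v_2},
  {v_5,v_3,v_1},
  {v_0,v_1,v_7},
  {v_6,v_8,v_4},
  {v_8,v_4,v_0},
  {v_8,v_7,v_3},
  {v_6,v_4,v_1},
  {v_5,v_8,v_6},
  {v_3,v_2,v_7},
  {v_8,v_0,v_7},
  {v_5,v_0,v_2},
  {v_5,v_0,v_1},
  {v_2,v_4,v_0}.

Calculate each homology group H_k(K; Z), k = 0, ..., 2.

Take the total order v_0 < v_1 < v_2 < v_3 < v_4 < v_5 < v_6 < v_7 < v_8 on the vertex set. Then K (dimension 2) consists of the simplices:

  0-simplices (9): [v_0], [v_1], [v_2], [v_3], [v_4], [v_5], [v_6], [v_7], [v_8]
  1-simplices (27): (27 of them)
  2-simplices (18): (18 of them)

Hence C_0 ≅ Z^9, C_1 ≅ Z^27, C_2 ≅ Z^18.

Boundary ∂_1: C_1 → C_0 maps an edge to its endpoints' difference, ∂[p,q] = q − p. For instance
  ∂[v_4,v_8] = [v_8] − [v_4].
This gives a 9×27 integer matrix of rank 8; reducing to Smith normal form yields diagonal entries (1,1,1,1,1,1,1,1).

The boundary map ∂_2: C_2 → C_1 maps a triangle to the signed sum of its edges. For instance
  ∂[v_2,v_3,v_4] = [v_3,v_4] − [v_2,v_4] + [v_2,v_3],
  ∂[v_5,v_6,v_8] = [v_6,v_8] − [v_5,v_8] + [v_5,v_6].
This gives a 27×18 integer matrix of rank 17; reducing to Smith normal form yields diagonal entries (1,1,1,1,1,1,1,1,1,1,1,1,1,1,1,1,1).

Reading off H_k = ker ∂_k / im ∂_{k+1}:

  H_0: rank C_0 − rank ∂_1 = 9 − 8 = 1, and the invariant factors of ∂_1 are all 1, so H_0 ≅ Z.
  H_1: rank ker ∂_1 − rank ∂_2 = (27 − 8) − 17 = 2, and the invariant factors of ∂_2 are all 1, so H_1 ≅ Z^2.
  H_2: rank ker ∂_2 − rank ∂_3 = (18 − 17) − 0 = 1, and there is no ∂_3, so H_2 ≅ Z.

As a check, the Euler characteristic is 9 − 27 + 18 = 0, which agrees with 1 − 2 + 1 = 0.

H_0 = Z,  H_1 = Z^2,  H_2 = Z.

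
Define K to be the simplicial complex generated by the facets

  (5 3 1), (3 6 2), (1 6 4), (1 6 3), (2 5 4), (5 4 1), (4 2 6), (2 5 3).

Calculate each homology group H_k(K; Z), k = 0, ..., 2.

H_0 ≅ Z,  H_1 = 0,  H_2 ≅ Z.

Take the total order 1 < 2 < 3 < 4 < 5 < 6 on the vertex set. Then K (dimension 2) consists of the simplices:

  0-simplices (6): [1], [2], [3], [4], [5], [6]
  1-simplices (12): [1,3], [1,4], [1,5], [1,6], [2,3], [2,4], [2,5], [2,6], [3,5], [3,6], [4,5], [4,6]
  2-simplices (8): [1,3,5], [1,3,6], [1,4,5], [1,4,6], [2,3,5], [2,3,6], [2,4,5], [2,4,6]

Hence C_0 ≅ Z^6, C_1 ≅ Z^12, C_2 ≅ Z^8.

Boundary ∂_1: C_1 → C_0 sends each edge [p,q] (with p < q) to q − p. For instance
  ∂[4,6] = [6] − [4].
The resulting 6×12 matrix has rank 5, and its Smith normal form has invariant factors (1,1,1,1,1).

The boundary map ∂_2: C_2 → C_1 acts by ∂[p,q,r] = [q,r] − [p,r] + [p,q]. For instance
  ∂[1,3,6] = [3,6] − [1,6] + [1,3],
  ∂[2,4,5] = [4,5] − [2,5] + [2,4].
The 12×8 boundary matrix has rank 7 and Smith normal form diag(1,1,1,1,1,1,1).

From H_k ≅ ker(∂_k) / im(∂_{k+1}) we obtain:

  H_0: rank C_0 − rank ∂_1 = 6 − 5 = 1, and the invariant factors of ∂_1 are all 1, so H_0 = Z.
  H_1: rank ker ∂_1 − rank ∂_2 = (12 − 5) − 7 = 0, and the invariant factors of ∂_2 are all 1, so H_1 = 0.
  H_2: rank ker ∂_2 − rank ∂_3 = (8 − 7) − 0 = 1, and there is no ∂_3, so H_2 = Z.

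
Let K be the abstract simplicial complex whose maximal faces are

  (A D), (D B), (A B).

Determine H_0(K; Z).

Fix the vertex order A < B < D and write every simplex with vertices in increasing order. Then dim K = 1 and the simplices of K are:

  0-simplices (3): A, B, D
  1-simplices (3): AB, AD, BD

so the chain groups are C_0 ≅ Z^3, C_1 ≅ Z^3.

Boundary ∂_1: C_1 → C_0 sends each edge [p,q] (with p < q) to q − p. For instance
  ∂BD = D − B.
This gives a 3×3 integer matrix of rank 2; reducing to Smith normal form yields diagonal entries (1,1).

Now H_k = ker ∂_k / im ∂_{k+1}, so:

  H_0: rank C_0 − rank ∂_1 = 3 − 2 = 1, and the invariant factors of ∂_1 are all 1, so H_0 = Z.

H_0 ≅ Z.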